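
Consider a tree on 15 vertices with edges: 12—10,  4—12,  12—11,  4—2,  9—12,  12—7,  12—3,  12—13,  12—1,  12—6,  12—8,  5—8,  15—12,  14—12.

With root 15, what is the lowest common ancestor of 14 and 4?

12

Path 14→root: 14 12 15; path 4→root: 4 12 15.
First common node: 12.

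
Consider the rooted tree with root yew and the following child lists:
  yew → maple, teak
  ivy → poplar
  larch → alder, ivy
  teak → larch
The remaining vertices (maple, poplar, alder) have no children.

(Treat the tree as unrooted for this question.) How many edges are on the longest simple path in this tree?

5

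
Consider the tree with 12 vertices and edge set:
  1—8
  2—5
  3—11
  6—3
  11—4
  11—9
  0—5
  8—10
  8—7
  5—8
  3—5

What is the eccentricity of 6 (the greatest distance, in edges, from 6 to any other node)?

Distances from 6 peak at 4, attained at 7 (1, 10 also at distance 4).
6-3-5-8-7

4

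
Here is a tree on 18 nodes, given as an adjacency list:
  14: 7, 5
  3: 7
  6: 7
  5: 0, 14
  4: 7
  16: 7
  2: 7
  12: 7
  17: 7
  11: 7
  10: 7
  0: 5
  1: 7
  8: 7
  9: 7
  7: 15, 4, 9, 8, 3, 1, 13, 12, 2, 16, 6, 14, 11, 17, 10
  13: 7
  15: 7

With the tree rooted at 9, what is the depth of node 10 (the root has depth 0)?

Climbing from 10 to the root: 10 → 7 → 9. That's 2 steps.

2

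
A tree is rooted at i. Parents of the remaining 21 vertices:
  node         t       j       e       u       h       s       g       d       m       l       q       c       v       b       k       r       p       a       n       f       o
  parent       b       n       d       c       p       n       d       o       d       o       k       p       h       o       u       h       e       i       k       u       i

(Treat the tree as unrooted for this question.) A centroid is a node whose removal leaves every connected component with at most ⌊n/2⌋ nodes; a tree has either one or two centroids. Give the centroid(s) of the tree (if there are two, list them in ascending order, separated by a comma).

p

Delete p: the remaining components have sizes 10, 8, 3. Max 10 ≤ 11, so p is a centroid.
Every other node leaves some component of size > 11, so the centroid is unique.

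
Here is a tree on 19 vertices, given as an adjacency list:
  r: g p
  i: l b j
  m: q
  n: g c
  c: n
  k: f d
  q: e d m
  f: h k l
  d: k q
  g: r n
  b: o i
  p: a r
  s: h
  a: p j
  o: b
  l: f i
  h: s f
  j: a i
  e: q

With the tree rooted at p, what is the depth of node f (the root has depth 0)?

p → a → j → i → l → f — 5 edges.

5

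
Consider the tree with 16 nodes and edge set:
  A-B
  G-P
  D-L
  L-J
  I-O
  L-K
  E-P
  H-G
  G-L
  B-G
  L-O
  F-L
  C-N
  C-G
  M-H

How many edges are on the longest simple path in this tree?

A longest path is I–O–L–G–P–E, with 5 edges.

5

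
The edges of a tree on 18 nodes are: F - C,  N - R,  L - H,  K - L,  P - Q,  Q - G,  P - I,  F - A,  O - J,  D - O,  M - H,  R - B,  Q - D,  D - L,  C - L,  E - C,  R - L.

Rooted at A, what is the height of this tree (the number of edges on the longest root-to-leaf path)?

I sits deepest: A-F-C-L-D-Q-P-I — 7 edges from the root.

7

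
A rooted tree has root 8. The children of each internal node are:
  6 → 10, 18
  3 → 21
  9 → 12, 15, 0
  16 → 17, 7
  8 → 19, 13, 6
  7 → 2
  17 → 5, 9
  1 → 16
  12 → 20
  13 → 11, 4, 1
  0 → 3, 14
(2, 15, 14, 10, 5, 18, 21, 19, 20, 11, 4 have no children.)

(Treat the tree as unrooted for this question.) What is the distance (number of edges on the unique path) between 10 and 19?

The path is 10–6–8–19, which has 3 edges.

3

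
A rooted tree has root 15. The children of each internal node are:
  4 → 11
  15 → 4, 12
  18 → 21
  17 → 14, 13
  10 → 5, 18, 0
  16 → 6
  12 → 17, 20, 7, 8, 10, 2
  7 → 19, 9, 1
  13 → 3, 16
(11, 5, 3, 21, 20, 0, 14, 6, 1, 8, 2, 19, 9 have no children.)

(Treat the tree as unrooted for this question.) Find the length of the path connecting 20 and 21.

4

Walking from 20: 20 - 12 - 10 - 18 - 21. Length 4.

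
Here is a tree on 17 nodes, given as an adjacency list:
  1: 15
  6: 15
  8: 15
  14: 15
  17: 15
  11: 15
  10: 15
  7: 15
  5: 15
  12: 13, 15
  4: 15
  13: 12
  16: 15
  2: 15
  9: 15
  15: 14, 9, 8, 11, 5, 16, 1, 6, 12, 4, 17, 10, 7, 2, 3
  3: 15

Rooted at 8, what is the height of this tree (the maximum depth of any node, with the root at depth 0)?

The longest root-to-leaf path is 8 → 15 → 12 → 13 (3 edges).

3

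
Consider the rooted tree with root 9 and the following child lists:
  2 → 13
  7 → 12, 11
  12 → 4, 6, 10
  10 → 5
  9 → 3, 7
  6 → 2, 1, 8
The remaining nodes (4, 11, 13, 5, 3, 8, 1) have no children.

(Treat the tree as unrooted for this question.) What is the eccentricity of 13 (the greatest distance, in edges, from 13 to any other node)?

The node farthest from 13 is 3, via 13-2-6-12-7-9-3 — 6 edges.

6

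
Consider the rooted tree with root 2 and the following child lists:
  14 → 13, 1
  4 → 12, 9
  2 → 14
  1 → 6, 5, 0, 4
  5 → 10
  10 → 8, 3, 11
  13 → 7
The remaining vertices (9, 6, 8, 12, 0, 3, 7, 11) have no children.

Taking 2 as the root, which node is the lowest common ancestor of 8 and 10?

10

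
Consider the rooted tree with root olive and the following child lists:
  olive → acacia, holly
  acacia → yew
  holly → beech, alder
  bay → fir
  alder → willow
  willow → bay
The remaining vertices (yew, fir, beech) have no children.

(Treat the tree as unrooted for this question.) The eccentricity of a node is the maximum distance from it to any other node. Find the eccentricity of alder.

Distances from alder peak at 4, attained at yew.
alder–holly–olive–acacia–yew

4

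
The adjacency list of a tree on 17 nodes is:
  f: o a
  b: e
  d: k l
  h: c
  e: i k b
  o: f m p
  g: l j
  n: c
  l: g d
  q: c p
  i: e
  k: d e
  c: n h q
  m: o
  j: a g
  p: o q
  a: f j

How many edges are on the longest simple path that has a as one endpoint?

The node farthest from a is i (b also at distance 7), via a – j – g – l – d – k – e – i — 7 edges.

7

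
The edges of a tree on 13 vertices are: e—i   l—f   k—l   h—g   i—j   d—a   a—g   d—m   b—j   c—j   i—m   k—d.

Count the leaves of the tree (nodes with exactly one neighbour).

Exactly 5 nodes have a single neighbour: b, c, e, f, h.

5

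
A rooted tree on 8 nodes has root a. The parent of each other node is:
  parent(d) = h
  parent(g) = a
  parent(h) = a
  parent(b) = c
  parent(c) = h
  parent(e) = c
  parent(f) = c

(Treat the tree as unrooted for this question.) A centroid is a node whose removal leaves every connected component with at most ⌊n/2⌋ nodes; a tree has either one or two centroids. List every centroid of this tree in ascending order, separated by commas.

c, h

If h is removed the pieces have sizes 4, 2, 1, all ≤ ⌊8/2⌋ = 4.
Its neighbour c also leaves a largest component of size 4, so both are centroids.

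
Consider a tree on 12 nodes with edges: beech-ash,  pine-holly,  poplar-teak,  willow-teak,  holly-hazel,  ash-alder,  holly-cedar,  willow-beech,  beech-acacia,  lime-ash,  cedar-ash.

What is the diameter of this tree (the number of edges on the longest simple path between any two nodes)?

BFS from pine reaches poplar last, at distance 7; BFS from poplar confirms no node is farther.
Path: pine-holly-cedar-ash-beech-willow-teak-poplar.

7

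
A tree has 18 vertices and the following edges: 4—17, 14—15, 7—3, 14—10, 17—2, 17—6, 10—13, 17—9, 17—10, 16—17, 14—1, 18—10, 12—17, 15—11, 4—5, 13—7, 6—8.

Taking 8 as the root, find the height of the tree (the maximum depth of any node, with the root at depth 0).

A deepest node is 11, reached by 8 – 6 – 17 – 10 – 14 – 15 – 11.
That path has 6 edges, so the height is 6.

6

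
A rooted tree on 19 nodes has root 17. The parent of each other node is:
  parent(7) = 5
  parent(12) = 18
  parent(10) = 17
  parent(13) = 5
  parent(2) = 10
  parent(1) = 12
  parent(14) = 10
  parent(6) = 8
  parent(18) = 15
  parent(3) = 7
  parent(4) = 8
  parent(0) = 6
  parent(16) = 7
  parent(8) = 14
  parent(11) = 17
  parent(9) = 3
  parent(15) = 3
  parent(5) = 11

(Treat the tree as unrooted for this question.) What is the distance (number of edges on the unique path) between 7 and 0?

Walking from 7: 7 – 5 – 11 – 17 – 10 – 14 – 8 – 6 – 0. Length 8.

8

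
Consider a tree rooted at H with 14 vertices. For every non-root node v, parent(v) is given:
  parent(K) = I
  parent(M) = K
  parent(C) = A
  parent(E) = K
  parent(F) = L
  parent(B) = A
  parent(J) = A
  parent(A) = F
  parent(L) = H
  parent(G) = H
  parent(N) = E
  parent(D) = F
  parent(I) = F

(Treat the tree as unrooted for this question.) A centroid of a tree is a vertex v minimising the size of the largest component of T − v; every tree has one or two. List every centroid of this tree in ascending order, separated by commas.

F

If F is removed the pieces have sizes 5, 4, 3, 1, all ≤ ⌊14/2⌋ = 7.
Every other node leaves some component of size > 7, so the centroid is unique.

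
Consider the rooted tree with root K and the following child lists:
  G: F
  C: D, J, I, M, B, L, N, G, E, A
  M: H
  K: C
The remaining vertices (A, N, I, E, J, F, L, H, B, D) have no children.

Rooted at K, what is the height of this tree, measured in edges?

3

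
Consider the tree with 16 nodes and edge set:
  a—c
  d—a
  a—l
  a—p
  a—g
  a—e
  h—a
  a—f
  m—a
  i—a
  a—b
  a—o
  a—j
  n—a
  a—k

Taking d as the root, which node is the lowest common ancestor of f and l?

Path f→root: f a d; path l→root: l a d.
First common node: a.

a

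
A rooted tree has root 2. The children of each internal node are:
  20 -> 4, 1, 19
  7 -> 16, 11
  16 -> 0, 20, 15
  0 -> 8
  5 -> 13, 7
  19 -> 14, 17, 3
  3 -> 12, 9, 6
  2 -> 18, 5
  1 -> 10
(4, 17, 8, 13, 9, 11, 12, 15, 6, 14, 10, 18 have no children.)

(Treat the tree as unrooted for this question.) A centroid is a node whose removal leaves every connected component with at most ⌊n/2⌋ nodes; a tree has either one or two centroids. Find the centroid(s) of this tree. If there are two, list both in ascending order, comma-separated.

Removing 20 splits the tree into components of sizes 10, 7, 2, 1; the largest is 10 ≤ ⌊21/2⌋ = 10.
Every other node leaves some component of size > 10, so the centroid is unique.

20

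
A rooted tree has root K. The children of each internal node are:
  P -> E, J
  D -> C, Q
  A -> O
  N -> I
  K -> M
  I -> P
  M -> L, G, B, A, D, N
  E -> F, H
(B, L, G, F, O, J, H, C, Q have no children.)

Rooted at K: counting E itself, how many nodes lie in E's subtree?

3

E's subtree: {E, F, H}, size 3.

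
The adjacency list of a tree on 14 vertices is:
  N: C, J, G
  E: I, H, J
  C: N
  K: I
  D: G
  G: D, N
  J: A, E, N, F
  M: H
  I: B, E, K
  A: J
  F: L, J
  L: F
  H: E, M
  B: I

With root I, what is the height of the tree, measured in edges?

5

The longest root-to-leaf path is I-E-J-N-G-D (5 edges).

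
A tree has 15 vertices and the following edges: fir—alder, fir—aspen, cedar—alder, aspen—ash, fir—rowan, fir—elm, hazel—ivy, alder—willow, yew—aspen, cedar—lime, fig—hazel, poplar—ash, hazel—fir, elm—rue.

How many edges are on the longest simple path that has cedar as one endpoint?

Distances from cedar peak at 5, attained at poplar.
cedar – alder – fir – aspen – ash – poplar

5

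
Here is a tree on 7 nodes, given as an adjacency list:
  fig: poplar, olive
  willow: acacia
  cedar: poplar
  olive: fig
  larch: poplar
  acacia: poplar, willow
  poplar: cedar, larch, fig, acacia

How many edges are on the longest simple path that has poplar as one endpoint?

2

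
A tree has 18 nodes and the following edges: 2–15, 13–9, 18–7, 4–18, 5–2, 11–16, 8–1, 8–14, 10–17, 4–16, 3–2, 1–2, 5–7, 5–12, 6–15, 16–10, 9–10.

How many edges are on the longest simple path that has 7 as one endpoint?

6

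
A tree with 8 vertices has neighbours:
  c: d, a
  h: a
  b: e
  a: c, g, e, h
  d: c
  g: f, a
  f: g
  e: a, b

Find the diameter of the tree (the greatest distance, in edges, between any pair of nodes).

BFS from f reaches d last, at distance 4; BFS from d confirms no node is farther.
Path: f - g - a - c - d.

4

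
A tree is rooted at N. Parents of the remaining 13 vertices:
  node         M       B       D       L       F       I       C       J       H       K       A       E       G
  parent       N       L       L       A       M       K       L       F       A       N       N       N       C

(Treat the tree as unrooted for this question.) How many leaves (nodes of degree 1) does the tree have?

Exactly 7 nodes have a single neighbour: B, D, E, G, H, I, J.

7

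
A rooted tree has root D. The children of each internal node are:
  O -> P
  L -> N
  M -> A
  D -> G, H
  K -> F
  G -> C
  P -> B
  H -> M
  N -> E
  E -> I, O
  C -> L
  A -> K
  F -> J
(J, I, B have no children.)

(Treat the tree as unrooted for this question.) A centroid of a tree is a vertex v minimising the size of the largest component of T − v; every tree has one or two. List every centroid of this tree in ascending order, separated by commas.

C, G

If G is removed the pieces have sizes 8, 7, all ≤ ⌊16/2⌋ = 8.
C is adjacent to G and is also a centroid (the largest component after removing it is likewise 8).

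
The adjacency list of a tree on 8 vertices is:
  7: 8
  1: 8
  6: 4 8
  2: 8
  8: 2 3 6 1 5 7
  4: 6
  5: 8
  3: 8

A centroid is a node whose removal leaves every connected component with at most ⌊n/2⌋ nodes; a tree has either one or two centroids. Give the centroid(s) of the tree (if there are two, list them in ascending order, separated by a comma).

8

Delete 8: the remaining components have sizes 2, 1, 1, 1, 1, 1. Max 2 ≤ 4, so 8 is a centroid.
Every other node leaves some component of size > 4, so the centroid is unique.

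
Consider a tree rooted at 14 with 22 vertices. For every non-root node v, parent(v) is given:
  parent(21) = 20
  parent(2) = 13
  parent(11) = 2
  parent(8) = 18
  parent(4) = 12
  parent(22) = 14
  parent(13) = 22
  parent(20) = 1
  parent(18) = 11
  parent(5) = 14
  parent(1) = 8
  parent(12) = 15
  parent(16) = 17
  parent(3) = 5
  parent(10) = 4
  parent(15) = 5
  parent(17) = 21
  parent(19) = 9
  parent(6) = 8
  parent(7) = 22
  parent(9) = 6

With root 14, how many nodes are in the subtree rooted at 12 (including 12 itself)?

3

Descendants of 12 (including itself): 12, 4, 10. That's 3.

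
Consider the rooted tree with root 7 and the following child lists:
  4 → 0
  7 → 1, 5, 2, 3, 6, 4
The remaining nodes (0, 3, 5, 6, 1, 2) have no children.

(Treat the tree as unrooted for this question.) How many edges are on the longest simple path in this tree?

3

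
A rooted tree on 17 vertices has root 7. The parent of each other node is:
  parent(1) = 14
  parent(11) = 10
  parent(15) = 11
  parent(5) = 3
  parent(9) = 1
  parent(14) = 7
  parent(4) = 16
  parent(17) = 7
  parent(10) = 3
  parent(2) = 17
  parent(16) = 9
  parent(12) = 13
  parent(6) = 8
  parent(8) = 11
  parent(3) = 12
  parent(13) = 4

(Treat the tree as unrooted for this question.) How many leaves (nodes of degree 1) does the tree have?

Degree-1 nodes: 2, 5, 6, 15 — 4 of them.

4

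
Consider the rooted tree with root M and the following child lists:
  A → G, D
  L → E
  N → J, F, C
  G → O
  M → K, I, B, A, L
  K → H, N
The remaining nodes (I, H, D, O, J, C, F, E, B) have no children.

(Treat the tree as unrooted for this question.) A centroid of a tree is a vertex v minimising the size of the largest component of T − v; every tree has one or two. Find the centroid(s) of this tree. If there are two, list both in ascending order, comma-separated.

M

If M is removed the pieces have sizes 6, 4, 2, 1, 1, all ≤ ⌊15/2⌋ = 7.
Every other node leaves some component of size > 7, so the centroid is unique.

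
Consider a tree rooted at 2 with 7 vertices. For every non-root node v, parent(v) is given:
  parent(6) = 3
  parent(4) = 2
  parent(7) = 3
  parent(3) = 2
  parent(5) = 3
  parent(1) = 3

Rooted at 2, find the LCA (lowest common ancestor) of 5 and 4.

2

Path 5→root: 5 3 2; path 4→root: 4 2.
First common node: 2.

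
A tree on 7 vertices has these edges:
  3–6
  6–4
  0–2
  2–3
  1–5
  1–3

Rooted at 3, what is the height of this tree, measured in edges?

2

The longest root-to-leaf path is 3-2-0 (2 edges).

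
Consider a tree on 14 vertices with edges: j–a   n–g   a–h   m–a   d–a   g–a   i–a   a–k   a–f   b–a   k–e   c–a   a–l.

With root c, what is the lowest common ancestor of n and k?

a

Ancestors of n (toward the root): n, g, a, c.
Ancestors of k: k, a, c.
The deepest node appearing in both lists is a.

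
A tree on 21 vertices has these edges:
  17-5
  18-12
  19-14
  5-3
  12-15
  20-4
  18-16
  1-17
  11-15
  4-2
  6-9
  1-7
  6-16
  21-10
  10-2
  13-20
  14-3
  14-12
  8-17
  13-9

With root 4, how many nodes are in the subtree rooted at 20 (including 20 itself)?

Descendants of 20 (including itself): 20, 13, 9, 6, 16, 18, 12, 14, 15, 3, 19, 11, 5, 17, 8, 1, 7. That's 17.

17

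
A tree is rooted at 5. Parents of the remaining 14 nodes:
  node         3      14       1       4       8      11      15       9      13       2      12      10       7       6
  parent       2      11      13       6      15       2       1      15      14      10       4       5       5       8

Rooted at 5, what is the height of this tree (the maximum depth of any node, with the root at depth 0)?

11

A deepest node is 12, reached by 5 – 10 – 2 – 11 – 14 – 13 – 1 – 15 – 8 – 6 – 4 – 12.
That path has 11 edges, so the height is 11.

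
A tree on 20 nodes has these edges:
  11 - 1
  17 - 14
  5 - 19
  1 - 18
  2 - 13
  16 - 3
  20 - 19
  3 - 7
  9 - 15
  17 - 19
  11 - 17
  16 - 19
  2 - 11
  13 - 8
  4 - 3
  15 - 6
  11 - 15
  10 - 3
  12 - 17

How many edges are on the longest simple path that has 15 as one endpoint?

6

Distances from 15 peak at 6, attained at 7 (4, 10 also at distance 6).
15-11-17-19-16-3-7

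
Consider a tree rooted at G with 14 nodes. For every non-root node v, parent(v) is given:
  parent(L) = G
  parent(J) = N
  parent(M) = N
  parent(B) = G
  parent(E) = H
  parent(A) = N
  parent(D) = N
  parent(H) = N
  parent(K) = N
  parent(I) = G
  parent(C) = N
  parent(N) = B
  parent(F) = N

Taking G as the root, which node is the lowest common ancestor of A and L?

Path A→root: A N B G; path L→root: L G.
First common node: G.

G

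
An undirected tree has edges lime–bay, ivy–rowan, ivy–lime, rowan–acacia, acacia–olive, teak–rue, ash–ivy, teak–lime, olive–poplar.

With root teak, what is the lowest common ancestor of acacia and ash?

acacia's ancestor chain is acacia, rowan, ivy, lime, teak and ash's is ash, ivy, lime, teak; they first meet at ivy.

ivy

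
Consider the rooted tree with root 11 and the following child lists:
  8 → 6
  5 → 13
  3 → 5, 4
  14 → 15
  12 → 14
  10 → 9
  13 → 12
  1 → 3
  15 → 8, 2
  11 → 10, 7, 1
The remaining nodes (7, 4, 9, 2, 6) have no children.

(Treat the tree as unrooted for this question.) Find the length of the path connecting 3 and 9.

4

3–1–11–10–9: 4 edges.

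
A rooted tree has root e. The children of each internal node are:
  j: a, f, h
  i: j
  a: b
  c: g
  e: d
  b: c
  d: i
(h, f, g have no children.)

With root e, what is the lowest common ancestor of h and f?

j

h's ancestor chain is h, j, i, d, e and f's is f, j, i, d, e; they first meet at j.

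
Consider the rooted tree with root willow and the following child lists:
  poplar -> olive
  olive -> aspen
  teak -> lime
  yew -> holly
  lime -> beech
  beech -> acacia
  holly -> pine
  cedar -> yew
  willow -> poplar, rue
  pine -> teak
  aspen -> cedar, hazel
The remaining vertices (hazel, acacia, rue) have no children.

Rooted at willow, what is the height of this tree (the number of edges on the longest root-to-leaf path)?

11

acacia sits deepest: willow – poplar – olive – aspen – cedar – yew – holly – pine – teak – lime – beech – acacia — 11 edges from the root.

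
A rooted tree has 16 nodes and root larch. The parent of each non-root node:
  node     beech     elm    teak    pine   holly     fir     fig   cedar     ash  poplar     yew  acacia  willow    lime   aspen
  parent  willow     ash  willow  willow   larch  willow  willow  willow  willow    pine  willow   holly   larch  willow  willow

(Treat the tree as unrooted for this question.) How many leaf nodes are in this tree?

11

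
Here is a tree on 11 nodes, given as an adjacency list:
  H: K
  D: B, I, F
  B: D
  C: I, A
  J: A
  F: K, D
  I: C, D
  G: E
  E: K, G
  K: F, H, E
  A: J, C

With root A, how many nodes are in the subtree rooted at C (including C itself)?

9

C's subtree: {C, I, D, F, B, K, E, H, G}, size 9.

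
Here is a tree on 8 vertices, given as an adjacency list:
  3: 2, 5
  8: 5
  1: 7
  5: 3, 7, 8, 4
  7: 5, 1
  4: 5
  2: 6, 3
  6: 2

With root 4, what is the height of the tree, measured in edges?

4

6 sits deepest: 4 – 5 – 3 – 2 – 6 — 4 edges from the root.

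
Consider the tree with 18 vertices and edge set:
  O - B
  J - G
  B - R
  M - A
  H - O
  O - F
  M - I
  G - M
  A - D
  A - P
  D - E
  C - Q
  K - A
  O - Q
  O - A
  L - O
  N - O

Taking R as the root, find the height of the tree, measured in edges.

6

J sits deepest: R-B-O-A-M-G-J — 6 edges from the root.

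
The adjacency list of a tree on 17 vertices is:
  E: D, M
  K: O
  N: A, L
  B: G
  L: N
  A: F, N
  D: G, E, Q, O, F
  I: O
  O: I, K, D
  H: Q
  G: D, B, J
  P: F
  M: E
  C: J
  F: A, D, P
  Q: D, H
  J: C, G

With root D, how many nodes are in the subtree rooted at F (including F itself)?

5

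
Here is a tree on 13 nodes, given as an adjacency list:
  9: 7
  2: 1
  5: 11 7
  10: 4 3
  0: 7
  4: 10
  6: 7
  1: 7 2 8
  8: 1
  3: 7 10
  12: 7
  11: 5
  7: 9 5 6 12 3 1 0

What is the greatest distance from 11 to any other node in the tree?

5

Distances from 11 peak at 5, attained at 4.
11-5-7-3-10-4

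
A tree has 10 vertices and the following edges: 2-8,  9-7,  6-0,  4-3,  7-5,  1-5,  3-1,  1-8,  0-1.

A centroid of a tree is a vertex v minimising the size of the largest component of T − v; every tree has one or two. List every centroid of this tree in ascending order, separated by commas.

1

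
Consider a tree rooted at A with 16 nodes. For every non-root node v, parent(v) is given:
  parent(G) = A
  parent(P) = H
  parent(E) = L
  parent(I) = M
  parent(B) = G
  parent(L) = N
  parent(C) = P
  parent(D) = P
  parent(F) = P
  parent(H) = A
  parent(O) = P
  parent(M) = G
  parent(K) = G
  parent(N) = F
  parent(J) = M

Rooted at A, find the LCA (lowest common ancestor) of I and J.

I's ancestor chain is I, M, G, A and J's is J, M, G, A; they first meet at M.

M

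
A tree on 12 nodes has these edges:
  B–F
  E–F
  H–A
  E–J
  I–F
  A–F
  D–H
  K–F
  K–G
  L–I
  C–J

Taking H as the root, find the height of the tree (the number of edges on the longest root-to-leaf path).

5

C sits deepest: H–A–F–E–J–C — 5 edges from the root.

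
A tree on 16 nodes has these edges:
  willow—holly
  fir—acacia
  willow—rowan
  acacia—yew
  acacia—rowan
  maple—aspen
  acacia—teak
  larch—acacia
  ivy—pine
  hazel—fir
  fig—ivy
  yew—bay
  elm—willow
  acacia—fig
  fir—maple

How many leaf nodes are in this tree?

8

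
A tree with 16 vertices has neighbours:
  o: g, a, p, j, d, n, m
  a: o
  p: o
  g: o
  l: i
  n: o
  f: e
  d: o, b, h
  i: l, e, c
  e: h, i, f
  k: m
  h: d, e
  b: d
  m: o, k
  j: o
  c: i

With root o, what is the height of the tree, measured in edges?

5

c sits deepest: o–d–h–e–i–c — 5 edges from the root.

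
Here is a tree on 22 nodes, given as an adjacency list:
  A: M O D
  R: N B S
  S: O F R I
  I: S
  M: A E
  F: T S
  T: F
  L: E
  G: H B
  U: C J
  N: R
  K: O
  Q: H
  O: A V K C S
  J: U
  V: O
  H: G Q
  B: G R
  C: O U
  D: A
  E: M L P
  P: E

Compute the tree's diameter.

10

Starting from L, a farthest node is Q at distance 10.
One longest path: L – E – M – A – O – S – R – B – G – H – Q.
So the diameter is 10.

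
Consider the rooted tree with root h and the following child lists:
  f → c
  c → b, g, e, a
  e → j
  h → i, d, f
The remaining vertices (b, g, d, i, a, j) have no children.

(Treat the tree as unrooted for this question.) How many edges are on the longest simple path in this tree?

A longest path is d–h–f–c–e–j, with 5 edges.

5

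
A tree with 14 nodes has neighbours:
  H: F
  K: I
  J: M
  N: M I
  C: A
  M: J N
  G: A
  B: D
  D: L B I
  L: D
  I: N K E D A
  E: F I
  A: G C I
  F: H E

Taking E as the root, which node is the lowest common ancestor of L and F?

Path L→root: L D I E; path F→root: F E.
First common node: E.

E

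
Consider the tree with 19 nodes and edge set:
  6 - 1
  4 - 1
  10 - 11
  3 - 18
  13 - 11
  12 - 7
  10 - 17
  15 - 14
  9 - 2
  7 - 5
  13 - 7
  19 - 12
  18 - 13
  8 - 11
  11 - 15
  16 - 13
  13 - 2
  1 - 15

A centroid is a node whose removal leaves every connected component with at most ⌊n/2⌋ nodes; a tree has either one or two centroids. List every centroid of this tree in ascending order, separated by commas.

Removing 13 splits the tree into components of sizes 9, 4, 2, 2, 1; the largest is 9 ≤ ⌊19/2⌋ = 9.
Every other node leaves some component of size > 9, so the centroid is unique.

13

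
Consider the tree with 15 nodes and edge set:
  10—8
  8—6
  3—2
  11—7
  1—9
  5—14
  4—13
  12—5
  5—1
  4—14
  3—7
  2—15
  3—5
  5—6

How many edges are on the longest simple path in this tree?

BFS from 13 reaches 15 last, at distance 6; BFS from 15 confirms no node is farther.
Path: 13–4–14–5–3–2–15.

6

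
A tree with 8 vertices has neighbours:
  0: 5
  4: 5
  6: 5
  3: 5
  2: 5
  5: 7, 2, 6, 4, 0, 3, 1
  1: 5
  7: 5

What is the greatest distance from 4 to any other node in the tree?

2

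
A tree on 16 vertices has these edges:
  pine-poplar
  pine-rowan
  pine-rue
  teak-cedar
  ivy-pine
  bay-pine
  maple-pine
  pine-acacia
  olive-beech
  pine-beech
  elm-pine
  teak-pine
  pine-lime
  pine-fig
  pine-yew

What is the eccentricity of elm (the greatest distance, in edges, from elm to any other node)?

A farthest node from elm is cedar (olive also at distance 3).
The path elm – pine – teak – cedar has 3 edges.

3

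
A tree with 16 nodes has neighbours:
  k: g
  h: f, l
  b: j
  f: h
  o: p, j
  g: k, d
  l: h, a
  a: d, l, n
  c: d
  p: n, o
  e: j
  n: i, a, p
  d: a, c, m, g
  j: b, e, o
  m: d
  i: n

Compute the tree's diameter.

A longest path is f - h - l - a - n - p - o - j - e, with 8 edges.

8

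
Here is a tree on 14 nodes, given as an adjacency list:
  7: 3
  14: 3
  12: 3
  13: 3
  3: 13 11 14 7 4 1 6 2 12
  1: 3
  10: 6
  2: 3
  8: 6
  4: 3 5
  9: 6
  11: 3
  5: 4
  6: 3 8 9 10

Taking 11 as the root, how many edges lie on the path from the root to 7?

2

Climbing from 7 to the root: 7 – 3 – 11. That's 2 steps.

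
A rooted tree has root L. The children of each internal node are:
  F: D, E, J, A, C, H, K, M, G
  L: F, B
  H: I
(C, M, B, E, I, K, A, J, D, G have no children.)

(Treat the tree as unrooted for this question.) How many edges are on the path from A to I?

The path is A – F – H – I, which has 3 edges.

3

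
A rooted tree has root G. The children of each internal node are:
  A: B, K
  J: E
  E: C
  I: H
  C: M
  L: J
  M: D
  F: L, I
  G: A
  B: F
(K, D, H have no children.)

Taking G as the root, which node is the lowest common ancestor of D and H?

F

Ancestors of D (toward the root): D, M, C, E, J, L, F, B, A, G.
Ancestors of H: H, I, F, B, A, G.
The deepest node appearing in both lists is F.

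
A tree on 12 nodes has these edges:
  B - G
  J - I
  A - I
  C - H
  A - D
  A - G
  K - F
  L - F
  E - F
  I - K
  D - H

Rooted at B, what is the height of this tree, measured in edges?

6

The longest root-to-leaf path is B-G-A-I-K-F-L (6 edges).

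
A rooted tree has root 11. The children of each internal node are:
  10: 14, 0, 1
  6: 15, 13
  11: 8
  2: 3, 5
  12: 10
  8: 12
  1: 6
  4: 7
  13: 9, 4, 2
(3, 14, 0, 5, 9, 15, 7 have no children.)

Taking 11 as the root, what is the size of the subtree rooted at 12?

14

Descendants of 12 (including itself): 12, 10, 1, 0, 14, 6, 15, 13, 4, 2, 9, 7, 5, 3. That's 14.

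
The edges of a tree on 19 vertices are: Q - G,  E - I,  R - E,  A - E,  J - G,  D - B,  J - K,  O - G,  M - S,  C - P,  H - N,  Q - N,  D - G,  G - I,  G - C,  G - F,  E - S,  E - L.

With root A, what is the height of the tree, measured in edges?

6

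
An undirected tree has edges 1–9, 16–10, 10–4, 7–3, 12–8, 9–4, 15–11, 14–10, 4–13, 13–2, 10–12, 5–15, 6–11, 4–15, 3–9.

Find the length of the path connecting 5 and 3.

Walking from 5: 5 – 15 – 4 – 9 – 3. Length 4.

4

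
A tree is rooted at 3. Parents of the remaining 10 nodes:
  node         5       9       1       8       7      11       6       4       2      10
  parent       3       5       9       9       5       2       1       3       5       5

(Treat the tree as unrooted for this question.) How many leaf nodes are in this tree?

The leaves are 4, 6, 7, 8, 10, 11.
That is 6 leaves.

6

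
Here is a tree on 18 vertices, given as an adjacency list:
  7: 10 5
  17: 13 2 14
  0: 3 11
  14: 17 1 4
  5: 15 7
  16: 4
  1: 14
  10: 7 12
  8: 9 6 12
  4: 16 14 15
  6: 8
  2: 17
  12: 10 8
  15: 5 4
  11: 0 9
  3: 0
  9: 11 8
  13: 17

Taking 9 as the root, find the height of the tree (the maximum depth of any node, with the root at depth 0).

10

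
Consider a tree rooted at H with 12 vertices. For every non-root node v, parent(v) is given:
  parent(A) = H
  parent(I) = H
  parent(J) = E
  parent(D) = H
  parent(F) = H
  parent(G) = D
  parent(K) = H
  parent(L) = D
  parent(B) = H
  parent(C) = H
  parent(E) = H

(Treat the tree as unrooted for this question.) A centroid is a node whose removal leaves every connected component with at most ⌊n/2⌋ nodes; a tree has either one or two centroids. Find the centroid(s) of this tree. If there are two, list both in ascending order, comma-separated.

H

If H is removed the pieces have sizes 3, 2, 1, 1, 1, 1, 1, 1, all ≤ ⌊12/2⌋ = 6.
No neighbour of H does as well, so H is the unique centroid.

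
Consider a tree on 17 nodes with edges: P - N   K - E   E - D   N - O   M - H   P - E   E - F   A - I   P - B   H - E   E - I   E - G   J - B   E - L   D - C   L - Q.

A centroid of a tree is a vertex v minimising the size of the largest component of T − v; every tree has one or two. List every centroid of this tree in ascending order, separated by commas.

If E is removed the pieces have sizes 5, 2, 2, 2, 2, 1, 1, 1, all ≤ ⌊17/2⌋ = 8.
Every other node leaves some component of size > 8, so the centroid is unique.

E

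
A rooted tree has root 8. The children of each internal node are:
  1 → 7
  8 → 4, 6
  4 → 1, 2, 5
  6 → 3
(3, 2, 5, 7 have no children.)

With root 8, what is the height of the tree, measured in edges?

The longest root-to-leaf path is 8 → 4 → 1 → 7 (3 edges).

3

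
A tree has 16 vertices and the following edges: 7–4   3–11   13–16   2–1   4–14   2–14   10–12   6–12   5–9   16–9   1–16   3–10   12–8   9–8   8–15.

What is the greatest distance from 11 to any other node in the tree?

11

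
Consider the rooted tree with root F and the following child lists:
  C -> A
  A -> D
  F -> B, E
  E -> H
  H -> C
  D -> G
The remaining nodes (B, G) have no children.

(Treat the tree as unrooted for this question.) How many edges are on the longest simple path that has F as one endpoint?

6

The node farthest from F is G, via F–E–H–C–A–D–G — 6 edges.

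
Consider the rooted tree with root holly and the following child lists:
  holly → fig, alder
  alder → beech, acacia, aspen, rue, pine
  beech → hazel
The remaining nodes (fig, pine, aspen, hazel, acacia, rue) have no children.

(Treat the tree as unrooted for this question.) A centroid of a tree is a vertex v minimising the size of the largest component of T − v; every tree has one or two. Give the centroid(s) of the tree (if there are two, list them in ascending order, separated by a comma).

Delete alder: the remaining components have sizes 2, 2, 1, 1, 1, 1. Max 2 ≤ 4, so alder is a centroid.
Every other node leaves some component of size > 4, so the centroid is unique.

alder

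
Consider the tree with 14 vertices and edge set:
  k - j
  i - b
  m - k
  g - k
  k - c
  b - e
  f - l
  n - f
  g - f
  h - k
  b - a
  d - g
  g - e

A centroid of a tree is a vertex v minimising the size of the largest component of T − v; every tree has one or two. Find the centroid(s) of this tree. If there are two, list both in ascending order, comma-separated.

g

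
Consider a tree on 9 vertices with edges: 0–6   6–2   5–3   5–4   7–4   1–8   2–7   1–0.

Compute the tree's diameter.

8

A longest path is 8 - 1 - 0 - 6 - 2 - 7 - 4 - 5 - 3, with 8 edges.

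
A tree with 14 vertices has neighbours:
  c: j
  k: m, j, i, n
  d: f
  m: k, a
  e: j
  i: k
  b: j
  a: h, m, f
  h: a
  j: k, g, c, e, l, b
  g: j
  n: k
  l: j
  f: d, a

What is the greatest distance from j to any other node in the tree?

Distances from j peak at 5, attained at d.
j – k – m – a – f – d

5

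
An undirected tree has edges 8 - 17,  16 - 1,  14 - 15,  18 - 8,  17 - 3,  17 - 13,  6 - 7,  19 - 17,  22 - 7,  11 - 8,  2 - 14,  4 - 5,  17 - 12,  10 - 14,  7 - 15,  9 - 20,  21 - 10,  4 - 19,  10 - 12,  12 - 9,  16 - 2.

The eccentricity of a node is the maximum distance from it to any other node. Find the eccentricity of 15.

7

A farthest node from 15 is 5.
The path 15-14-10-12-17-19-4-5 has 7 edges.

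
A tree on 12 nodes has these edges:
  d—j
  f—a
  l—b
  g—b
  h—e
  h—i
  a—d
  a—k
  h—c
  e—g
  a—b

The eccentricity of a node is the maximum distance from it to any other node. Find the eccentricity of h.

6

Distances from h peak at 6, attained at j.
h–e–g–b–a–d–j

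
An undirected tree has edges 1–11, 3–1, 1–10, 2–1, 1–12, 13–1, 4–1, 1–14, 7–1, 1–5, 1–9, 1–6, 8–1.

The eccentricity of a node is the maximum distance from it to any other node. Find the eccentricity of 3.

Distances from 3 peak at 2, attained at 12 (9, 8, 5, 14, 11, 7, 6, 13, 2, 4, 10 also at distance 2).
3–1–12

2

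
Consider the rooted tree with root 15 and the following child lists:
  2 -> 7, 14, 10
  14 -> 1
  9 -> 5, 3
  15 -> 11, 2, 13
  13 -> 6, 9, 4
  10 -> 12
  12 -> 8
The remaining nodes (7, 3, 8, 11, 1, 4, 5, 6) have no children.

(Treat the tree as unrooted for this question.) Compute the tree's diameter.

7

BFS from 8 reaches 5 last, at distance 7; BFS from 5 confirms no node is farther.
Path: 8–12–10–2–15–13–9–5.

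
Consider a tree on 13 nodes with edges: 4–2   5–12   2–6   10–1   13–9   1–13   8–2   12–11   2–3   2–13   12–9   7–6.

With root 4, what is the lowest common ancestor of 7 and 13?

2

Path 7→root: 7 6 2 4; path 13→root: 13 2 4.
First common node: 2.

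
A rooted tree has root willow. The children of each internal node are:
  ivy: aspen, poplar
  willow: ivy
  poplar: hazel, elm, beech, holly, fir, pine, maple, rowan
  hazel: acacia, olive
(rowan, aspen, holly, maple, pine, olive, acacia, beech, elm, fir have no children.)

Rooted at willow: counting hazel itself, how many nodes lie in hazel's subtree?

3

Descendants of hazel (including itself): hazel, olive, acacia. That's 3.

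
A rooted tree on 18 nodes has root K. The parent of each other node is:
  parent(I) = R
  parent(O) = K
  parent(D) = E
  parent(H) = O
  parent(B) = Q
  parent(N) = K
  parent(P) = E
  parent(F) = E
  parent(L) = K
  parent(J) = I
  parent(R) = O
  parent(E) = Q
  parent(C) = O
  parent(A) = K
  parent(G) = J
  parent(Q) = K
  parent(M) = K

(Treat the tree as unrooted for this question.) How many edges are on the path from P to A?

Walking from P: P–E–Q–K–A. Length 4.

4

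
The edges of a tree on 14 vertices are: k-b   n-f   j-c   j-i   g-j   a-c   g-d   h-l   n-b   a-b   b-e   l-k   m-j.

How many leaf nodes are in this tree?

Degree-1 nodes: d, e, f, h, i, m — 6 of them.

6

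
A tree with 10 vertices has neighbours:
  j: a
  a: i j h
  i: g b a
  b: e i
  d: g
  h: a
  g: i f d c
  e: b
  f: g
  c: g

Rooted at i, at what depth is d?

2

Path from i to d: i – g – d, which has 2 edges.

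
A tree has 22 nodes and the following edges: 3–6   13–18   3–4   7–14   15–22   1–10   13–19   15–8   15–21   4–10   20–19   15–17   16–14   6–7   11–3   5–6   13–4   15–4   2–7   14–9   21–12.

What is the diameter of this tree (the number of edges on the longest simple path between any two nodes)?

A longest path is 20 – 19 – 13 – 4 – 3 – 6 – 7 – 14 – 9, with 8 edges.

8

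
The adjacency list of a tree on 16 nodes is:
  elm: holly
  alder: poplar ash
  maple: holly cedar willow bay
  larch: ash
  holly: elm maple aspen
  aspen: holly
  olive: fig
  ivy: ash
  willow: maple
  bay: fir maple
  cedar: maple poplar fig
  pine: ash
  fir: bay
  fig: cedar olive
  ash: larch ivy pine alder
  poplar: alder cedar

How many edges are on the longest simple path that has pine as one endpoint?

7

The node farthest from pine is aspen (elm, fir also at distance 7), via pine-ash-alder-poplar-cedar-maple-holly-aspen — 7 edges.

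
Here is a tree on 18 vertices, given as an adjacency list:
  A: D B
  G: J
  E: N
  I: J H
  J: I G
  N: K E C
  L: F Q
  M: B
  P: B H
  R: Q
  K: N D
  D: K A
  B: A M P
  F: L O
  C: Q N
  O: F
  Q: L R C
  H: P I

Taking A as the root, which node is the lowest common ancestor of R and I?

A

R's ancestor chain is R, Q, C, N, K, D, A and I's is I, H, P, B, A; they first meet at A.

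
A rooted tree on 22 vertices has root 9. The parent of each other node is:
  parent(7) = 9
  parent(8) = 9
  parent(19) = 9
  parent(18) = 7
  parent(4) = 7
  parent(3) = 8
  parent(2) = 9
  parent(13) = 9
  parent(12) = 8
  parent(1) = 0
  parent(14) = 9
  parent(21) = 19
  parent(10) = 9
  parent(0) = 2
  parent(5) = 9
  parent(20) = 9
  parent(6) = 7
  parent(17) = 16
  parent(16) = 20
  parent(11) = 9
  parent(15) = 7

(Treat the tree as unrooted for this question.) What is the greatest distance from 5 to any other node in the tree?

A farthest node from 5 is 17 (1 also at distance 4).
The path 5 – 9 – 20 – 16 – 17 has 4 edges.

4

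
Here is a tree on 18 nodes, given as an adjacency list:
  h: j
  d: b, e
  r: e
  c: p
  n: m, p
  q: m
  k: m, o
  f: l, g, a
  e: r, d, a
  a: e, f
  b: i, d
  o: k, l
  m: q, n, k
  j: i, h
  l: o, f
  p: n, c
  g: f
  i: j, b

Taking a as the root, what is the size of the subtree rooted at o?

7

o's subtree: {o, k, m, q, n, p, c}, size 7.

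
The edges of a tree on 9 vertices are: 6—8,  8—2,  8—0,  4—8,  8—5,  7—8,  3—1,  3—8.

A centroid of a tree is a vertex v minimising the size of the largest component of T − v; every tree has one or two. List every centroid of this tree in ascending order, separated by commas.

Removing 8 splits the tree into components of sizes 2, 1, 1, 1, 1, 1, 1; the largest is 2 ≤ ⌊9/2⌋ = 4.
Every other node leaves some component of size > 4, so the centroid is unique.

8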